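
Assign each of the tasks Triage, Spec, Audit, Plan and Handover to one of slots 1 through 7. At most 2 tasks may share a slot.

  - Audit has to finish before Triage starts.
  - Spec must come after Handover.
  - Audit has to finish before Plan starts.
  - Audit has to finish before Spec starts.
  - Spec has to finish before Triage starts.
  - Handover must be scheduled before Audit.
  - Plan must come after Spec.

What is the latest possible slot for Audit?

5

Precedence pushes Audit to at least 2; downstream work caps Audit at 5.
Audit at 5 is achievable: Audit=5; Spec=6; Handover=1; Plan=7; Triage=7.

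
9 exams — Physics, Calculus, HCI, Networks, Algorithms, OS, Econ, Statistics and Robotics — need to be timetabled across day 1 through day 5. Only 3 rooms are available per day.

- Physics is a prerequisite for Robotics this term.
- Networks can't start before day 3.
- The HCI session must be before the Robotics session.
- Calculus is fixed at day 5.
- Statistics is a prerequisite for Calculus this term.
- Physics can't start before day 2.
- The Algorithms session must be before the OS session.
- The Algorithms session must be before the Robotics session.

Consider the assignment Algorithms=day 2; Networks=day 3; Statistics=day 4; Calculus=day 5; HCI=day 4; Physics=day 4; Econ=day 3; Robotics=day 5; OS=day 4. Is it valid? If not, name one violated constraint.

Networks can't start before day 3 — holds.
Calculus is fixed at day 5 — holds.
Physics is a prerequisite for Robotics this term — holds.
The Algorithms session must be before the Robotics session — holds.
The HCI session must be before the Robotics session — holds.
Physics can't start before day 2 — holds.
Statistics is a prerequisite for Calculus this term — holds.
Only 3 rooms are available per day — violated.
The Algorithms session must be before the OS session — holds.

No. Only 3 rooms are available per day is not satisfied.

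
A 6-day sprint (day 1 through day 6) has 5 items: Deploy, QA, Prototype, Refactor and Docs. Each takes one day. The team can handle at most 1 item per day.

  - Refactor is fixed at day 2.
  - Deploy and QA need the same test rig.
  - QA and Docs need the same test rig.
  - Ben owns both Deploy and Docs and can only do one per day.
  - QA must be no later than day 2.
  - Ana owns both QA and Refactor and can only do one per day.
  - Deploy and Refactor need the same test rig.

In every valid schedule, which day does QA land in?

day 1

QA's window is day 1–day 2.
Refactor is fixed at day 2, and QA can't share a day with Refactor.
So QA must be day 1.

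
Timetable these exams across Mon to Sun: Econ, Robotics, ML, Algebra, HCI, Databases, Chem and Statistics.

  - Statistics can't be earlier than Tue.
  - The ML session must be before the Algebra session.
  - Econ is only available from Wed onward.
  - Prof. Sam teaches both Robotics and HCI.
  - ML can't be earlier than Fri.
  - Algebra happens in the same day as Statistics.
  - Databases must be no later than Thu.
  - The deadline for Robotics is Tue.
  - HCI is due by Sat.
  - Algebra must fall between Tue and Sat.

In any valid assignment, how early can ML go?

ML is available from Fri; downstream work caps ML at Fri.
ML at Fri is achievable: Chem=Mon, ML=Fri, Algebra=Sat, HCI=Tue, Econ=Wed, Databases=Mon, Statistics=Sat, Robotics=Mon.

Fri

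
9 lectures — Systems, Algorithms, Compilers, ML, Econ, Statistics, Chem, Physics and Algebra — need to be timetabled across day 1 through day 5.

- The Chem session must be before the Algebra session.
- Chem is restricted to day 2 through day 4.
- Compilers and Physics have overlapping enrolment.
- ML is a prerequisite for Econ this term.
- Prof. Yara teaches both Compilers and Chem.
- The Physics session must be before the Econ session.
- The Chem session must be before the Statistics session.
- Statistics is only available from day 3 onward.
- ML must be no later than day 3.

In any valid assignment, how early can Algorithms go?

Algorithms at day 1 is achievable: Econ=day 2; Systems=day 1; ML=day 1; Statistics=day 3; Algebra=day 3; Algorithms=day 1; Chem=day 2; Physics=day 1; Compilers=day 3.

day 1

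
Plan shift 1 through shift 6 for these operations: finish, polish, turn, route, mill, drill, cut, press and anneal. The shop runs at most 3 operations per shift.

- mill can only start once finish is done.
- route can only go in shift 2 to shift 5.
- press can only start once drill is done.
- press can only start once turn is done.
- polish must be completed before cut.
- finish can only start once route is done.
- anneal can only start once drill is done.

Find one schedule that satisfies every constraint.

anneal in shift 3, cut in shift 2, mill in shift 4, finish in shift 3, drill in shift 1, route in shift 2, turn in shift 1, press in shift 2, polish in shift 1

Checking: route(shift 2) before finish(shift 3); polish(shift 1) before cut(shift 2); finish(shift 3) before mill(shift 4); drill(shift 1) before anneal(shift 3); drill(shift 1) before press(shift 2); turn(shift 1) before press(shift 2); route=shift 2 in [shift 2,shift 5]; max 3 per shift (cap 3).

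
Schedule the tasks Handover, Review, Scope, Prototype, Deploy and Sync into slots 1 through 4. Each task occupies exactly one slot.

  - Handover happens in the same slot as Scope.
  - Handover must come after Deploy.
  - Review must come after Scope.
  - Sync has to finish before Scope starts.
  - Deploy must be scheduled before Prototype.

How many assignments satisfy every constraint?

16

Splitting on Handover: it can be 2 (6), 3 (10). Listing each branch's schedules as (Review, Scope, Prototype, Deploy, Sync):
Handover=2: (3,2,2,1,1) (3,2,3,1,1) (3,2,4,1,1) (4,2,2,1,1) (4,2,3,1,1) (4,2,4,1,1) — 6.
Handover=3: (4,3,2,1,1) (4,3,2,1,2) (4,3,3,1,1) (4,3,3,1,2) (4,3,3,2,1) (4,3,3,2,2) (4,3,4,1,1) (4,3,4,1,2) (4,3,4,2,1) (4,3,4,2,2) — 10.
Summing: 6 + 10 = 16.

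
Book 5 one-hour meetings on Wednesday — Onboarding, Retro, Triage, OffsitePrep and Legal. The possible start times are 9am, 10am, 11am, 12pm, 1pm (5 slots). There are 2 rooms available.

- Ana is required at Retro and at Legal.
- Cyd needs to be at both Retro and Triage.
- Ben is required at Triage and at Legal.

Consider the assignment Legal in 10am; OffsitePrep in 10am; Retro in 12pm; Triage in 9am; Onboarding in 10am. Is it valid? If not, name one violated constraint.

No — it violates: There are 2 rooms available

Cyd needs to be at both Retro and Triage — holds.
There are 2 rooms available — violated.
Ana is required at Retro and at Legal — holds.
Ben is required at Triage and at Legal — holds.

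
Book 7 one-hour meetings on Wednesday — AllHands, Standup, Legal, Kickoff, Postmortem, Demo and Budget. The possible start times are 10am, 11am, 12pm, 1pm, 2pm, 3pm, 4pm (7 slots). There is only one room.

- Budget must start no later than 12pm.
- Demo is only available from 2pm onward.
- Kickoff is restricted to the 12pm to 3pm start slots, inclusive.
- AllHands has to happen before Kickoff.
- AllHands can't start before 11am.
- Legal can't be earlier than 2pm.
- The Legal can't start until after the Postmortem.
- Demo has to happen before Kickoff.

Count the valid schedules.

14

Splitting on AllHands: it can be 11am (4), 12pm (4), 1pm (6). Listing each branch's schedules as (Standup, Legal, Kickoff, Postmortem, Demo, Budget):
AllHands=11am: (10am,4pm,3pm,1pm,2pm,12pm) (12pm,4pm,3pm,1pm,2pm,10am) (1pm,4pm,3pm,10am,2pm,12pm) (1pm,4pm,3pm,12pm,2pm,10am) — 4.
AllHands=12pm: (10am,4pm,3pm,1pm,2pm,11am) (11am,4pm,3pm,1pm,2pm,10am) (1pm,4pm,3pm,10am,2pm,11am) (1pm,4pm,3pm,11am,2pm,10am) — 4.
AllHands=1pm: (10am,4pm,3pm,11am,2pm,12pm) (10am,4pm,3pm,12pm,2pm,11am) (11am,4pm,3pm,10am,2pm,12pm) (11am,4pm,3pm,12pm,2pm,10am) (12pm,4pm,3pm,10am,2pm,11am) (12pm,4pm,3pm,11am,2pm,10am) — 6.
Summing: 4 + 4 + 6 = 14.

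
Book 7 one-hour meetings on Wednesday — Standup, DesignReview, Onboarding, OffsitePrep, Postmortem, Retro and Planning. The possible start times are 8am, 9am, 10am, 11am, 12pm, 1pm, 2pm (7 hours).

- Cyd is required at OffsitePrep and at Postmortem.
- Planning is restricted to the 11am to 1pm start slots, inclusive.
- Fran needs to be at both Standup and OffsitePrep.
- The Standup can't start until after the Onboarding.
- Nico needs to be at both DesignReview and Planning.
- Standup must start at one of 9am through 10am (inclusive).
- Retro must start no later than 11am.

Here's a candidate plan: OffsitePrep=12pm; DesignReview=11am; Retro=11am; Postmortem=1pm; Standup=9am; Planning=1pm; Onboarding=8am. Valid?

The Standup can't start until after the Onboarding — holds.
Retro must start no later than 11am — holds.
Fran needs to be at both Standup and OffsitePrep — holds.
Planning is restricted to the 11am to 1pm start slots, inclusive — holds.
Nico needs to be at both DesignReview and Planning — holds.
Standup must start at one of 9am through 10am (inclusive) — holds.
Cyd is required at OffsitePrep and at Postmortem — holds.

Valid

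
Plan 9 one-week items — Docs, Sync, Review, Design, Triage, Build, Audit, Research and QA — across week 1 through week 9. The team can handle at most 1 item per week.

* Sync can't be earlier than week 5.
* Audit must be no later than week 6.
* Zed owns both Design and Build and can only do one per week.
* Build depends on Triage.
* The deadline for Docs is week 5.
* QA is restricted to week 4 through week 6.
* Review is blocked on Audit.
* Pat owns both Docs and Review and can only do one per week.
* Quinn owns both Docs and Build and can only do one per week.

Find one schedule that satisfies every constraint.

Triage=week 6, Build=week 7, QA=week 4, Docs=week 1, Audit=week 2, Design=week 8, Review=week 3, Research=week 9, Sync=week 5

Checking: Audit(week 2) before Review(week 3); Triage(week 6) before Build(week 7); Docs(week 1) != Build(week 7); Design(week 8) != Build(week 7); Docs(week 1) != Review(week 3); QA=week 4 in [week 4,week 6]; Docs=week 1 in [week 1,week 5]; Audit=week 2 in [week 1,week 6]; Sync=week 5 in [week 5,week 9]; max 1 per week (cap 1).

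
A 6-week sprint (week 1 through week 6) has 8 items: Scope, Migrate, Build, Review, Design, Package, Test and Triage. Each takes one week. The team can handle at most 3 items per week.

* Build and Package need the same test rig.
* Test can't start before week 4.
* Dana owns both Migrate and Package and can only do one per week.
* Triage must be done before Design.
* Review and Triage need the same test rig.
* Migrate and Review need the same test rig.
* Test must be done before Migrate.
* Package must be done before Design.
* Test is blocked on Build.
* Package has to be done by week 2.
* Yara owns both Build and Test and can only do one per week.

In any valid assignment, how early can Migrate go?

week 5

Precedence pushes Migrate to at least week 5.
Migrate at week 5 is achievable: Package=week 1; Scope=week 1; Design=week 2; Build=week 2; Migrate=week 5; Test=week 4; Triage=week 1; Review=week 2.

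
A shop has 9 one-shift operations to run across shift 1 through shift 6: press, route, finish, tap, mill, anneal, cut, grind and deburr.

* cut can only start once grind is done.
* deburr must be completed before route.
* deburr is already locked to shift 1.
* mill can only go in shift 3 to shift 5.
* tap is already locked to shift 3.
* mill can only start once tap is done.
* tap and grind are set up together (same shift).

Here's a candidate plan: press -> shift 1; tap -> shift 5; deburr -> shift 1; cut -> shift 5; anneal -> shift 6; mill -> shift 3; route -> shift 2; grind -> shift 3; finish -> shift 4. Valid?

No. mill can only start once tap is done is not satisfied.

deburr must be completed before route — holds.
cut can only start once grind is done — holds.
mill can only go in shift 3 to shift 5 — holds.
tap and grind are set up together (same shift) — violated.
tap is already locked to shift 3 — violated.
deburr is already locked to shift 1 — holds.
mill can only start once tap is done — violated.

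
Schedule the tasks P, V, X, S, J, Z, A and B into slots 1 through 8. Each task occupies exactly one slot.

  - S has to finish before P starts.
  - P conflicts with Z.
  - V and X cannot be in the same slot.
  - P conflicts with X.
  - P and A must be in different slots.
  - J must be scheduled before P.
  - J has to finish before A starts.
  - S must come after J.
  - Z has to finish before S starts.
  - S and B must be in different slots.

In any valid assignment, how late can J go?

6

Downstream work caps J at 6.
J at 6 is achievable: J=6, P=8, A=7, V=1, Z=1, S=7, X=2, B=1.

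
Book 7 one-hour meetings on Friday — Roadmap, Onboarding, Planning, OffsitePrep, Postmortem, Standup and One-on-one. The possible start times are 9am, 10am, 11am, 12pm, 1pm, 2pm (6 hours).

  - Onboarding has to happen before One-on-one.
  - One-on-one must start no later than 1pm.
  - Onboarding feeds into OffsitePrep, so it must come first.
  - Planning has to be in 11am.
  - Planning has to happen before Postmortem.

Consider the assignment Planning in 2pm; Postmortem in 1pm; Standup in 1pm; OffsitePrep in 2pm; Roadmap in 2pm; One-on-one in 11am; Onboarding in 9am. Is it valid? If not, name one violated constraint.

One-on-one must start no later than 1pm — holds.
Onboarding feeds into OffsitePrep, so it must come first — holds.
Planning has to happen before Postmortem — violated.
Onboarding has to happen before One-on-one — holds.
Planning has to be in 11am — violated.

No — it violates: Planning has to be in 11am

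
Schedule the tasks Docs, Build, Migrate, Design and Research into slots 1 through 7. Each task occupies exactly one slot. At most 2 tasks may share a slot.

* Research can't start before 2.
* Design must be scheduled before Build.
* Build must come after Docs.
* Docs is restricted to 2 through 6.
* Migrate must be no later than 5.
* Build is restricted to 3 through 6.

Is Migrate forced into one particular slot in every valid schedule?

Migrate can be 1 (e.g. Build=3; Research=2; Docs=2; Design=1; Migrate=1) or 2 (e.g. Migrate -> 2; Docs -> 2; Research -> 3; Build -> 3; Design -> 1).

No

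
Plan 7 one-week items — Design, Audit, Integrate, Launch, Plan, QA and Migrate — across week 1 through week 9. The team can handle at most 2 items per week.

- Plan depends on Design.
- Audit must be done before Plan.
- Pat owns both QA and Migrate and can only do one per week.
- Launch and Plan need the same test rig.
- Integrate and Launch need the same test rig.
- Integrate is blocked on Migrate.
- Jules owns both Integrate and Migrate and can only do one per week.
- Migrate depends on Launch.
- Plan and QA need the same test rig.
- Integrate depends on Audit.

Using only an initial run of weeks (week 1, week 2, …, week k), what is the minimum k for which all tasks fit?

4

The precedence chain requires at least 3 distinct weeks.
With at most 2 per week and 7 tasks, at least 4 weeks are needed.
4 works (last occupied week: week 4): for example Audit -> week 1; Launch -> week 1; QA -> week 4; Integrate -> week 3; Design -> week 2; Plan -> week 3; Migrate -> week 2.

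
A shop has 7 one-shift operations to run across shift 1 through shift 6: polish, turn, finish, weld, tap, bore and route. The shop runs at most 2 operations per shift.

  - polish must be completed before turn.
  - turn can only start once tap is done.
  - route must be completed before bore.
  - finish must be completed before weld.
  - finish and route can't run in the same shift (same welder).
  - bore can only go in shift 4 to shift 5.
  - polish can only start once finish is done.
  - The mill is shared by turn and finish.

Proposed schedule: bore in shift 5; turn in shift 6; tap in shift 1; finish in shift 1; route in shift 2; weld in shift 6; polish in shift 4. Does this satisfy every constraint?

Yes, all constraints hold

turn can only start once tap is done — holds.
route must be completed before bore — holds.
polish can only start once finish is done — holds.
bore can only go in shift 4 to shift 5 — holds.
polish must be completed before turn — holds.
The mill is shared by turn and finish — holds.
finish and route can't run in the same shift (same welder) — holds.
finish must be completed before weld — holds.
The shop runs at most 2 operations per shift — holds.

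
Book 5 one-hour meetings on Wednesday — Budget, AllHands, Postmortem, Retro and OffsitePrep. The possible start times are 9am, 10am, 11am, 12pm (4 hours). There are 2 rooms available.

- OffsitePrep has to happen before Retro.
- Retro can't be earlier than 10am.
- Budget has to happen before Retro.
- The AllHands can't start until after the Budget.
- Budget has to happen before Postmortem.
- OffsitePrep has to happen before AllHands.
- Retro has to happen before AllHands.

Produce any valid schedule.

AllHands=11am; Budget=9am; Retro=10am; Postmortem=10am; OffsitePrep=9am

Checking: Retro(10am) before AllHands(11am); Budget(9am) before Retro(10am); OffsitePrep(9am) before AllHands(11am); Budget(9am) before AllHands(11am); Budget(9am) before Postmortem(10am); OffsitePrep(9am) before Retro(10am); Retro=10am in [10am,12pm]; max 2 per hour (cap 2).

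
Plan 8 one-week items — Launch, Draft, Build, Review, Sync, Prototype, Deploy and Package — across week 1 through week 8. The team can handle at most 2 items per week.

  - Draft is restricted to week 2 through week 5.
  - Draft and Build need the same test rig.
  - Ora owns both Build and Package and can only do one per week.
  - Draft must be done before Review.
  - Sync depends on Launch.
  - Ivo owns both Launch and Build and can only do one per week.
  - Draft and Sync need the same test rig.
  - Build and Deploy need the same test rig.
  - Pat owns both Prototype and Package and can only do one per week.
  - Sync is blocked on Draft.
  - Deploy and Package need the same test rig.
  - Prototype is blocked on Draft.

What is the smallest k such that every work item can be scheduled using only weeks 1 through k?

The precedence chain requires at least 2 distinct weeks.
With at most 2 per week and 8 work items, at least 4 weeks are needed.
Propagating the time windows through the other constraints, Review can't land before week 3, so the schedule must run through at least week 3.
4 works (last occupied week: week 4): for example Launch=week 1, Review=week 3, Package=week 2, Draft=week 2, Deploy=week 1, Sync=week 3, Prototype=week 4, Build=week 4.

4 weeks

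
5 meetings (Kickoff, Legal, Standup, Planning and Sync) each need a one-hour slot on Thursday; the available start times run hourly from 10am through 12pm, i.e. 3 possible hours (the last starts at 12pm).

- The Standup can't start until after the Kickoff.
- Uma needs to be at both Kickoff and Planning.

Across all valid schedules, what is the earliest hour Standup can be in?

11am

Precedence pushes Standup to at least 11am.
Standup at 11am is achievable: Legal -> 10am, Standup -> 11am, Sync -> 10am, Kickoff -> 10am, Planning -> 11am.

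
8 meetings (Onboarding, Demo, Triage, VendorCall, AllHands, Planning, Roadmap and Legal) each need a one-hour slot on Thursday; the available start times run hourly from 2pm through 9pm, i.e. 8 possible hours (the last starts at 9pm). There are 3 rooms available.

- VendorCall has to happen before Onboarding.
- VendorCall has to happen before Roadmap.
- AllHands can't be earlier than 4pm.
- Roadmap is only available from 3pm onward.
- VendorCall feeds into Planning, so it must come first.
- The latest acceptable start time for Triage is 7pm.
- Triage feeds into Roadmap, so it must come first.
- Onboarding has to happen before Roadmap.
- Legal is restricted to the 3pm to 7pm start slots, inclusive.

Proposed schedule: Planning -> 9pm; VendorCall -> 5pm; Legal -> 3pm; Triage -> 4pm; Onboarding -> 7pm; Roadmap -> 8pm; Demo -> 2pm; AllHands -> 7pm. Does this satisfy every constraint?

Triage feeds into Roadmap, so it must come first — holds.
VendorCall feeds into Planning, so it must come first — holds.
AllHands can't be earlier than 4pm — holds.
Onboarding has to happen before Roadmap — holds.
VendorCall has to happen before Onboarding — holds.
The latest acceptable start time for Triage is 7pm — holds.
There are 3 rooms available — holds.
Roadmap is only available from 3pm onward — holds.
VendorCall has to happen before Roadmap — holds.
Legal is restricted to the 3pm to 7pm start slots, inclusive — holds.

Yes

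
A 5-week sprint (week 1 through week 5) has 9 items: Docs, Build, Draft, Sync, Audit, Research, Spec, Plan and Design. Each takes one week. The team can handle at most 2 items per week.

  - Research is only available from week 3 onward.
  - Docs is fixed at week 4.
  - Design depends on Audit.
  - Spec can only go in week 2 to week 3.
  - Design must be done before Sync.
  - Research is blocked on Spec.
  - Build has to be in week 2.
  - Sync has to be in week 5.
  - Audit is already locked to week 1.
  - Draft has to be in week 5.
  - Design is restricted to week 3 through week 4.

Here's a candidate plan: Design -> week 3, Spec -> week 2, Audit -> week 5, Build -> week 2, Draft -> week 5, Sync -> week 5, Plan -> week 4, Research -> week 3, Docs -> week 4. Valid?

Research is blocked on Spec — holds.
Spec can only go in week 2 to week 3 — holds.
Sync has to be in week 5 — holds.
Design must be done before Sync — holds.
The team can handle at most 2 items per week — violated.
Build has to be in week 2 — holds.
Audit is already locked to week 1 — violated.
Research is only available from week 3 onward — holds.
Draft has to be in week 5 — holds.
Docs is fixed at week 4 — holds.
Design is restricted to week 3 through week 4 — holds.
Design depends on Audit — violated.

Invalid. Audit is already locked to week 1.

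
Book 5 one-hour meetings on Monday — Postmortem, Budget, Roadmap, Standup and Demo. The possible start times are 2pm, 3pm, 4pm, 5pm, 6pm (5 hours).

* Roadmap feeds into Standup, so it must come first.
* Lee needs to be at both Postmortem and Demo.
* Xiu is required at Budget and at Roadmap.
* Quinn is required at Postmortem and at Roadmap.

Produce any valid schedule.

Roadmap=2pm; Standup=3pm; Demo=2pm; Postmortem=3pm; Budget=3pm

Checking: Roadmap(2pm) before Standup(3pm); Postmortem(3pm) != Demo(2pm); Postmortem(3pm) != Roadmap(2pm); Budget(3pm) != Roadmap(2pm).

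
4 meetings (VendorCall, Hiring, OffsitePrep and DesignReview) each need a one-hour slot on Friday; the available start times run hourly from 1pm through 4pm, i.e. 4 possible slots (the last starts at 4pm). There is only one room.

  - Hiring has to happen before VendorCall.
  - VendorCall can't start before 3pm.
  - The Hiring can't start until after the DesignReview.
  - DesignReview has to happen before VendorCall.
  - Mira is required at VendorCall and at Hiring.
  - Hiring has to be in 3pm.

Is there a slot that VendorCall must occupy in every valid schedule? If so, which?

4pm

VendorCall's window is 3pm–4pm.
Hiring is fixed at 3pm, and VendorCall can't share a slot with Hiring.
So VendorCall must be 4pm.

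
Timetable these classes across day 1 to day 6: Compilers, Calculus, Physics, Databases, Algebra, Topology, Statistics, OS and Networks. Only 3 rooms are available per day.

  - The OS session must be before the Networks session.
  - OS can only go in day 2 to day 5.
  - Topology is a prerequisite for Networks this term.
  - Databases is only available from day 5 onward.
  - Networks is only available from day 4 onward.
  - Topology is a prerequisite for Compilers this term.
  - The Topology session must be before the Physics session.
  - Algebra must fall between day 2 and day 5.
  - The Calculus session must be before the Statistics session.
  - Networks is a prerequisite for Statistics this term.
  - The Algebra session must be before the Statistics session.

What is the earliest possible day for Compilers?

Precedence pushes Compilers to at least day 2.
Compilers at day 2 is achievable: OS -> day 2; Algebra -> day 2; Databases -> day 5; Calculus -> day 1; Networks -> day 4; Statistics -> day 5; Compilers -> day 2; Physics -> day 3; Topology -> day 1.

day 2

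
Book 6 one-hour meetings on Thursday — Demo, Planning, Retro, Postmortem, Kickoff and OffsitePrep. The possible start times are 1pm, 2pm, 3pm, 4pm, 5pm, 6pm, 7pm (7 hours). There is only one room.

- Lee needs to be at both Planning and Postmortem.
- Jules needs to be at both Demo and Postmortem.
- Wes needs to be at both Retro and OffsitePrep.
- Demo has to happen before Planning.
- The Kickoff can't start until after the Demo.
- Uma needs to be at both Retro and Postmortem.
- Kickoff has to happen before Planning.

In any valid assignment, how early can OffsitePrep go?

OffsitePrep at 1pm is achievable: OffsitePrep=1pm, Retro=5pm, Planning=4pm, Postmortem=6pm, Demo=2pm, Kickoff=3pm.

1pm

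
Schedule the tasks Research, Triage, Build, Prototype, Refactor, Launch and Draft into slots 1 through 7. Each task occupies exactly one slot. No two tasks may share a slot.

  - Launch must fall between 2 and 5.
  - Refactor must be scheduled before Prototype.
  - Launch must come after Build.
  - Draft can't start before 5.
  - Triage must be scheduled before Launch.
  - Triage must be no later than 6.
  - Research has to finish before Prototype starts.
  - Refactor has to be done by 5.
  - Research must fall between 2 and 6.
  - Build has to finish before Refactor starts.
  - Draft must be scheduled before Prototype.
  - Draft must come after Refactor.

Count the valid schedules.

Splitting on Research: it can be 2 (5), 3 (5), 4 (5), 5 (5), 6 (5). Listing each branch's schedules as (Triage, Build, Prototype, Refactor, Launch, Draft):
Research=2: (1,3,7,4,5,6) (1,3,7,5,4,6) (3,1,7,4,5,6) (3,1,7,5,4,6) (4,1,7,3,5,6) — 5.
Research=3: (1,2,7,4,5,6) (1,2,7,5,4,6) (2,1,7,4,5,6) (2,1,7,5,4,6) (4,1,7,2,5,6) — 5.
Research=4: (1,2,7,3,5,6) (1,2,7,5,3,6) (2,1,7,3,5,6) (2,1,7,5,3,6) (3,1,7,2,5,6) — 5.
Research=5: (1,2,7,3,4,6) (1,2,7,4,3,6) (2,1,7,3,4,6) (2,1,7,4,3,6) (3,1,7,2,4,6) — 5.
Research=6: (1,2,7,3,4,5) (1,2,7,4,3,5) (2,1,7,3,4,5) (2,1,7,4,3,5) (3,1,7,2,4,5) — 5.
Summing: 5 + 5 + 5 + 5 + 5 = 25.

25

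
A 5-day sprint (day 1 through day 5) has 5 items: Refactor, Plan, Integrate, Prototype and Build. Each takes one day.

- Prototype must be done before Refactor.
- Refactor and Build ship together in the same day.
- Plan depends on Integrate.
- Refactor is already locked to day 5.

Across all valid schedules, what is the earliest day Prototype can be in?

day 1

Downstream work caps Prototype at day 4.
Prototype at day 1 is achievable: Build -> day 5; Refactor -> day 5; Integrate -> day 1; Prototype -> day 1; Plan -> day 2.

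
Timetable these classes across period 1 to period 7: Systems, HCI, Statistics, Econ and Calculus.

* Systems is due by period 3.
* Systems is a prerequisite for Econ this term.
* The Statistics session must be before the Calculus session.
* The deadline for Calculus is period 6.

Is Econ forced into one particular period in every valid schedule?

Econ can be period 2 (e.g. Calculus -> period 2; Systems -> period 1; Econ -> period 2; HCI -> period 1; Statistics -> period 1) or period 3 (e.g. Statistics -> period 1, HCI -> period 1, Systems -> period 1, Calculus -> period 2, Econ -> period 3).

No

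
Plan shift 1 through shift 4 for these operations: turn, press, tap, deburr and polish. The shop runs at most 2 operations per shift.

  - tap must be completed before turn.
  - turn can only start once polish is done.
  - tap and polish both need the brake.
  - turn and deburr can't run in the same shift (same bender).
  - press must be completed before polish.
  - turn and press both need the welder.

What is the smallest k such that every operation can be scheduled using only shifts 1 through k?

3 shifts

The precedence chain requires at least 3 distinct shifts.
With at most 2 per shift and 5 operations, at least 3 shifts are needed.
3 works (last occupied shift: shift 3): for example turn -> shift 3, press -> shift 1, tap -> shift 1, deburr -> shift 2, polish -> shift 2.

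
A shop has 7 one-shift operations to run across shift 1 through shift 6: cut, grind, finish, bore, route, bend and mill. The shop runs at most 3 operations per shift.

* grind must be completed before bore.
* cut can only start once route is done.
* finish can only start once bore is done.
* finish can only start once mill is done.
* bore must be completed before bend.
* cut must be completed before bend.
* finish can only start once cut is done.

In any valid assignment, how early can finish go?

shift 3

Precedence pushes finish to at least shift 3.
finish at shift 3 is achievable: mill in shift 1, finish in shift 3, grind in shift 1, bend in shift 3, route in shift 1, bore in shift 2, cut in shift 2.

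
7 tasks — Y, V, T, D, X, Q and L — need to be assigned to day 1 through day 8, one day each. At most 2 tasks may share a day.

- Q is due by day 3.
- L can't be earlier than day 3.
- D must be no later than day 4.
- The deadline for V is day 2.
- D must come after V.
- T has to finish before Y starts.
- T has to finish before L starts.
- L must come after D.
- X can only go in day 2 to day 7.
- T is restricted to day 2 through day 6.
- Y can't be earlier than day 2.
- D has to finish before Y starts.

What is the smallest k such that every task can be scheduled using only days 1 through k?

4

The precedence chain requires at least 3 distinct days.
With at most 2 per day and 7 tasks, at least 4 days are needed.
4 works (last occupied day: day 4): for example L -> day 3, D -> day 2, T -> day 2, Q -> day 1, Y -> day 3, X -> day 4, V -> day 1.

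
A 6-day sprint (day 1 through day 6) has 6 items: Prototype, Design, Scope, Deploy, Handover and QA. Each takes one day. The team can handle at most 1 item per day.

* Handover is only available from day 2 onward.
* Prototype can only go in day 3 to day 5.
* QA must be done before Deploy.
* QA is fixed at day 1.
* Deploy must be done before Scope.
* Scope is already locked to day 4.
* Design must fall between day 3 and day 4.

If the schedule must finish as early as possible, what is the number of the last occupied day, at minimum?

day 6

The precedence chain requires at least 3 distinct days.
With at most 1 per day and 6 work items, at least 6 days are needed.
Scope can't be placed before day 4, so the schedule must run through at least day 4.
6 works (last occupied day: day 6): for example Handover -> day 6; Prototype -> day 5; QA -> day 1; Scope -> day 4; Design -> day 3; Deploy -> day 2.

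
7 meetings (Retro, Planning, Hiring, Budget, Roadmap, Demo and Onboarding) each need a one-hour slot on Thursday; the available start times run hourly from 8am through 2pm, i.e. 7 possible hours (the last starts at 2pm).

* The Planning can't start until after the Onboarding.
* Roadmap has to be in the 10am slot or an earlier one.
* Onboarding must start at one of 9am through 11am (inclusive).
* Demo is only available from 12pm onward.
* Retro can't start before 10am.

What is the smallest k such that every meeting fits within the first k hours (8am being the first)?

5 hours

The precedence chain requires at least 2 distinct hours.
Demo can't be placed before 12pm — that is hour 5 counting from 8am — so the schedule must run through at least 5 hours.
5 works (last occupied hour: 12pm): for example Onboarding -> 9am; Demo -> 12pm; Retro -> 10am; Planning -> 10am; Hiring -> 8am; Roadmap -> 8am; Budget -> 8am.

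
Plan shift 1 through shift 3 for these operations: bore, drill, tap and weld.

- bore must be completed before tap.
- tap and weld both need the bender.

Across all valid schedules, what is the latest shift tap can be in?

shift 3

Precedence pushes tap to at least shift 2.
tap at shift 3 is achievable: tap in shift 3, bore in shift 1, weld in shift 1, drill in shift 1.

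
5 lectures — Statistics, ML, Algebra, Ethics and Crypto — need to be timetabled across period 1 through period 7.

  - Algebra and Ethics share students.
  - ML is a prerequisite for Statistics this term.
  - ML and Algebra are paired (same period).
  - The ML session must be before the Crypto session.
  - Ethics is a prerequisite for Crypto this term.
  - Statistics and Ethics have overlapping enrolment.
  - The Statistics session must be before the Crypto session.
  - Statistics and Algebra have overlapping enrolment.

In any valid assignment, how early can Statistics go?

Precedence pushes Statistics to at least period 2; downstream work caps Statistics at period 6.
Statistics at period 2 is achievable: Statistics -> period 2, Algebra -> period 1, Ethics -> period 3, ML -> period 1, Crypto -> period 4.

period 2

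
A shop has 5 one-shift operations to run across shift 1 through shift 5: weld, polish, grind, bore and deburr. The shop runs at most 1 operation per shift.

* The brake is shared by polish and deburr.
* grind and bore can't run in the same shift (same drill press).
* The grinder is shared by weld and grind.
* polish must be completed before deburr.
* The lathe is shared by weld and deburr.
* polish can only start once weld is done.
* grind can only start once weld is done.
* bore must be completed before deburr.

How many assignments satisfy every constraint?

11

Splitting on weld: it can be shift 1 (8), shift 2 (3). Listing each branch's schedules as (polish, grind, bore, deburr) by shift number:
weld=shift 1: (2,3,4,5) (2,4,3,5) (2,5,3,4) (3,2,4,5) (3,4,2,5) (3,5,2,4) (4,2,3,5) (4,3,2,5) — 8.
weld=shift 2: (3,4,1,5) (3,5,1,4) (4,3,1,5) — 3.
Summing: 8 + 3 = 11.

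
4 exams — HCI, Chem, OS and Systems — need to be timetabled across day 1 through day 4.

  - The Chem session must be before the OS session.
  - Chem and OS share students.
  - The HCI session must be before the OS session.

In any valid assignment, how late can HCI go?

day 3

Downstream work caps HCI at day 3.
HCI at day 3 is achievable: HCI=day 3, Chem=day 1, OS=day 4, Systems=day 1.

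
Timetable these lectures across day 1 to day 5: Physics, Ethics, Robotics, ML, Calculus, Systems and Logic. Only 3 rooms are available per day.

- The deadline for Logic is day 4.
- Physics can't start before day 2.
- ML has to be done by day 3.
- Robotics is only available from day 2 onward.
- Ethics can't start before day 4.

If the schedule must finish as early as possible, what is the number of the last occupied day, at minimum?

4

With at most 3 per day and 7 lectures, at least 3 days are needed.
Ethics can't be placed before day 4, so the schedule must run through at least day 4.
4 works (last occupied day: day 4): for example Physics in day 2, Systems in day 1, Ethics in day 4, Calculus in day 1, Robotics in day 2, ML in day 1, Logic in day 2.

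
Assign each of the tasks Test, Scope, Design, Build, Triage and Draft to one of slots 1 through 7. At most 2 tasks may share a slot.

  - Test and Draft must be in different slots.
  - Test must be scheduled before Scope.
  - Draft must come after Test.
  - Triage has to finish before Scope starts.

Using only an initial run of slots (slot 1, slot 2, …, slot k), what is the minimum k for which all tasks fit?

The precedence chain requires at least 2 distinct slots.
With at most 2 per slot and 6 tasks, at least 3 slots are needed.
3 works (last occupied slot: 3): for example Scope in 2, Draft in 2, Test in 1, Design in 3, Build in 3, Triage in 1.

3 slots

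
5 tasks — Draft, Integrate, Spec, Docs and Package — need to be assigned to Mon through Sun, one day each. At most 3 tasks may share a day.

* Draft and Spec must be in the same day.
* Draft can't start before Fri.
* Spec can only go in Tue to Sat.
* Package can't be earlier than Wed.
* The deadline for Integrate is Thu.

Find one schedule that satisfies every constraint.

Integrate=Mon, Spec=Fri, Draft=Fri, Package=Wed, Docs=Mon

Checking: Draft = Spec = Fri; Package=Wed in [Wed,Sun]; Integrate=Mon in [Mon,Thu]; Spec=Fri in [Tue,Sat]; Draft=Fri in [Fri,Sun]; max 2 per day (cap 3).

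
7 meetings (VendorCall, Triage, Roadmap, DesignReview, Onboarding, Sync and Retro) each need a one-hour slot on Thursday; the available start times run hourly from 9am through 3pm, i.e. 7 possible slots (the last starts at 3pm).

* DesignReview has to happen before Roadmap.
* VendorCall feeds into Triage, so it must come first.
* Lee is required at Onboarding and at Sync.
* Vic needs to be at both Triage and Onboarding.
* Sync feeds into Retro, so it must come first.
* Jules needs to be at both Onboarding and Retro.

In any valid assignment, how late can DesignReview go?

2pm

Downstream work caps DesignReview at 2pm.
DesignReview at 2pm is achievable: VendorCall -> 9am, Sync -> 9am, Retro -> 10am, Triage -> 10am, DesignReview -> 2pm, Onboarding -> 11am, Roadmap -> 3pm.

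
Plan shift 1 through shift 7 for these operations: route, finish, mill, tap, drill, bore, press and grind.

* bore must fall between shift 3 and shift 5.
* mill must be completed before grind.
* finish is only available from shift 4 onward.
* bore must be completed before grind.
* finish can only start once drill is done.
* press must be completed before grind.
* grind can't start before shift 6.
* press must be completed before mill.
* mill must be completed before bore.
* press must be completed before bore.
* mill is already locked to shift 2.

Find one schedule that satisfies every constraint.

finish -> shift 4, bore -> shift 3, route -> shift 1, grind -> shift 6, drill -> shift 1, press -> shift 1, mill -> shift 2, tap -> shift 1

Checking: press(shift 1) before grind(shift 6); bore(shift 3) before grind(shift 6); drill(shift 1) before finish(shift 4); mill(shift 2) before grind(shift 6); mill(shift 2) before bore(shift 3); press(shift 1) before bore(shift 3); press(shift 1) before mill(shift 2); bore=shift 3 in [shift 3,shift 5]; grind=shift 6 in [shift 6,shift 7]; mill=shift 2 in [shift 2,shift 2]; finish=shift 4 in [shift 4,shift 7].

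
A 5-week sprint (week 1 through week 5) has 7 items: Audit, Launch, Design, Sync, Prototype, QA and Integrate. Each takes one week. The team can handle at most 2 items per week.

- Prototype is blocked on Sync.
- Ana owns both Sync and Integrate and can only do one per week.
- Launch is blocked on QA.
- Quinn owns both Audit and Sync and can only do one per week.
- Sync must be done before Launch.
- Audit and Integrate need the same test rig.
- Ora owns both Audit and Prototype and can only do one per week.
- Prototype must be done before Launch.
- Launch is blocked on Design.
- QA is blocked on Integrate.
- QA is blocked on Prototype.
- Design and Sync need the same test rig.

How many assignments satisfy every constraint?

Splitting on Audit: it can be week 1 (2), week 2 (2), week 3 (3), week 4 (12), week 5 (18). Listing each branch's schedules as (Launch, Design, Sync, Prototype, QA, Integrate) by week number:
Audit=week 1: (5,1,2,3,4,3) (5,4,2,3,4,3) — 2.
Audit=week 2: (5,2,1,3,4,3) (5,4,1,3,4,3) — 2.
Audit=week 3: (5,3,1,2,4,2) (5,4,1,2,3,2) (5,4,1,2,4,2) — 3.
Audit=week 4: (4,3,1,2,3,2) (5,1,2,3,4,1) (5,1,2,3,4,3) (5,2,1,2,4,3) (5,2,1,3,4,2) (5,2,1,3,4,3) (5,3,1,2,3,2) (5,3,1,2,4,2) (5,3,1,2,4,3) (5,3,1,3,4,2) (5,3,2,3,4,1) (5,4,1,2,3,2) — 12.
Audit=week 5: (4,3,1,2,3,2) (5,1,2,3,4,1) (5,1,2,3,4,3) (5,2,1,2,4,3) (5,2,1,3,4,2) (5,2,1,3,4,3) (5,3,1,2,3,2) (5,3,1,2,4,2) (5,3,1,2,4,3) (5,3,1,3,4,2) (5,3,2,3,4,1) (5,4,1,2,3,2) (5,4,1,2,4,2) (5,4,1,2,4,3) (5,4,1,3,4,2) (5,4,1,3,4,3) (5,4,2,3,4,1) (5,4,2,3,4,3) — 18.
Summing: 2 + 2 + 3 + 12 + 18 = 37.

37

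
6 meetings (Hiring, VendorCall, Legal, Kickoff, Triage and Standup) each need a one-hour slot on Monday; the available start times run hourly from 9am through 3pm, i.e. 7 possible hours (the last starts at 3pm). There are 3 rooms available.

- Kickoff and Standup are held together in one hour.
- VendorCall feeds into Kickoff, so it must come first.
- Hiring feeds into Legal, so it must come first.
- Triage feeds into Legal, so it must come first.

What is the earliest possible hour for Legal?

10am

Precedence pushes Legal to at least 10am.
Legal at 10am is achievable: VendorCall in 9am; Triage in 9am; Kickoff in 10am; Hiring in 9am; Legal in 10am; Standup in 10am.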